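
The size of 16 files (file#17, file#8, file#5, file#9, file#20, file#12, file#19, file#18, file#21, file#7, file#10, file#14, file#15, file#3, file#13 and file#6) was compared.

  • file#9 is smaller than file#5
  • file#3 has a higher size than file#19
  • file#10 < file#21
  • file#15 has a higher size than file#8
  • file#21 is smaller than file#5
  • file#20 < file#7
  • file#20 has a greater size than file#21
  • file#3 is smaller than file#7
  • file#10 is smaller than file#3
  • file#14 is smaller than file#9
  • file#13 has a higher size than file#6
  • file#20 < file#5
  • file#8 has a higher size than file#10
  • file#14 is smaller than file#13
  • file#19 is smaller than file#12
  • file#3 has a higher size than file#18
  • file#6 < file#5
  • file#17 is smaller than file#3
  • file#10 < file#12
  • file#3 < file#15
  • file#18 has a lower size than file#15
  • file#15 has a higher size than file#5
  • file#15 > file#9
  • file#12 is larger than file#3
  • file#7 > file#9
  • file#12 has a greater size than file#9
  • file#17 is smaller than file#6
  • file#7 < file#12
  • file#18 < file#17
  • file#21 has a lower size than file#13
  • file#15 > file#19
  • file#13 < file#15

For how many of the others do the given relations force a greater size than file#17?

7

Directly above file#17: file#6, file#3.
One step further: file#13, file#7, file#12, file#5, file#15 (7 so far).
No other element is forced above file#17 by the given relations, so the count is 7.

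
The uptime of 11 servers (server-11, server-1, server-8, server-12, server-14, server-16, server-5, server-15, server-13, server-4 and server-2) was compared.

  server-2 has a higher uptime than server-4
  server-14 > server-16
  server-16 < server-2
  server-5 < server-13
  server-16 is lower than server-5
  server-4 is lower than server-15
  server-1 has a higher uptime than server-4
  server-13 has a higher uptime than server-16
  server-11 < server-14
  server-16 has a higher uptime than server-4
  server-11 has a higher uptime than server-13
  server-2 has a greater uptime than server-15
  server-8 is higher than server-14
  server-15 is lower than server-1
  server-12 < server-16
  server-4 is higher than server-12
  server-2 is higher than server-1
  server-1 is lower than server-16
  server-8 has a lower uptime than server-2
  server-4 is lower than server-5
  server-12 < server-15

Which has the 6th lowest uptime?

The consecutive relations fix a unique order: server-12 < server-4 < server-15 < server-1 < server-16 < server-5 < server-13 < server-11 < server-14 < server-8 < server-2.
The 6th smallest is server-5.

server-5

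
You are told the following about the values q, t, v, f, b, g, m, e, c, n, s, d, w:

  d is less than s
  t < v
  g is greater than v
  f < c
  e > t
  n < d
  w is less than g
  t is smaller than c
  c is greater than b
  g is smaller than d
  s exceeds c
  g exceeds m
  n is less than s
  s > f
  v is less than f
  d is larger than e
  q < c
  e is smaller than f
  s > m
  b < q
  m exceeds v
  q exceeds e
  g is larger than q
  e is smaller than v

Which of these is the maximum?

Chaining downward from s: directly below it, n, m, f, c, d; then t, e, v, b, q, g; then w.
That covers every other element, and nothing is given above s, so s is the maximum.

s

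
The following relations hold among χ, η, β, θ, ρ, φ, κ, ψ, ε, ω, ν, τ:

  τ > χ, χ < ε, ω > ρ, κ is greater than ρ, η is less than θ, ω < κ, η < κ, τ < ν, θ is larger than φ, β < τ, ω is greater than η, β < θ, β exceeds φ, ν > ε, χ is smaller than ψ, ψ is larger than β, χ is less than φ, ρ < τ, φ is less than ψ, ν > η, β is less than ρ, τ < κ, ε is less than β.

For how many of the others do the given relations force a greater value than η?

Directly above η: θ, ν, ω, κ.
Nothing else is reachable above η; 4 in all.

4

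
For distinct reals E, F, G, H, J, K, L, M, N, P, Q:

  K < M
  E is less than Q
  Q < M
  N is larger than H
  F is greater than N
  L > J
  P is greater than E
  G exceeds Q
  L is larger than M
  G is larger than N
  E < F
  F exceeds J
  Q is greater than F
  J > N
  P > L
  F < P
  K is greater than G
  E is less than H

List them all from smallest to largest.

E < H < N < J < F < Q < G < K < M < L < P

Each adjacent pair is fixed by a given relation: E < H; H < N; N < J; J < F; F < Q; Q < G; G < K; K < M; M < L; L < P. Chaining them end to end gives the full order.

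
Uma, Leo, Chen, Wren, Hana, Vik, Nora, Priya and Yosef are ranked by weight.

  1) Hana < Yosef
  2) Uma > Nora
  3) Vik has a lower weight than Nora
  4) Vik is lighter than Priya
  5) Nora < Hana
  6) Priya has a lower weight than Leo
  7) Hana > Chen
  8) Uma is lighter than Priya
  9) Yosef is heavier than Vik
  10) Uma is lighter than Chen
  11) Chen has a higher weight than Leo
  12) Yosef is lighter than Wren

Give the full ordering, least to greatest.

Vik < Nora < Uma < Priya < Leo < Chen < Hana < Yosef < Wren

Each adjacent pair is fixed by a given relation: Vik < Nora; Nora < Uma; Uma < Priya; Priya < Leo; Leo < Chen; Chen < Hana; Hana < Yosef; Yosef < Wren. Chaining them end to end gives the full order.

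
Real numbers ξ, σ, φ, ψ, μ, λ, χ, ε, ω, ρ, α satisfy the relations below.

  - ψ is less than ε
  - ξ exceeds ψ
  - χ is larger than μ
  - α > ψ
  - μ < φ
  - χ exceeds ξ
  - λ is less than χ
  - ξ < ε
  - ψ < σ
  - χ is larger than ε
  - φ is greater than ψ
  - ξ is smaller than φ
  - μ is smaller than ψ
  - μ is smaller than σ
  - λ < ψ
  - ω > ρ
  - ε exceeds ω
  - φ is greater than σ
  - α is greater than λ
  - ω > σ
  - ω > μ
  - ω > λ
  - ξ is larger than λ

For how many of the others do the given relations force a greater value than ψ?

7

The elements the relations force above ψ are σ, ω, ξ, ε, φ, χ, α — no chain reaches any other.
That is 7.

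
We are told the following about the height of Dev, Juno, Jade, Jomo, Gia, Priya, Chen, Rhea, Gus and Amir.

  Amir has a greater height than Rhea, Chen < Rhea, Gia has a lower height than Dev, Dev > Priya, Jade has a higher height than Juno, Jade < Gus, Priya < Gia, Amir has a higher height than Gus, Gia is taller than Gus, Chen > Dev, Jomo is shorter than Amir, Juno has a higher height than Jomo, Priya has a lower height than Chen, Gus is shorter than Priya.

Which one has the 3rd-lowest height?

The consecutive relations fix a unique order: Jomo < Juno < Jade < Gus < Priya < Gia < Dev < Chen < Rhea < Amir.
The 3rd smallest is Jade.

Jade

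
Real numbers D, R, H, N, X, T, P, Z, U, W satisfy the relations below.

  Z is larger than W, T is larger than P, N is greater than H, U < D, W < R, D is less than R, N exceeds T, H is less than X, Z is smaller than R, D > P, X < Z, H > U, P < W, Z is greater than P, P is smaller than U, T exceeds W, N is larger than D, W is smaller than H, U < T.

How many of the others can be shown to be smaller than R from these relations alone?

7

The elements the relations force below R are P, W, U, H, X, Z, D — no chain reaches any other.
That is 7.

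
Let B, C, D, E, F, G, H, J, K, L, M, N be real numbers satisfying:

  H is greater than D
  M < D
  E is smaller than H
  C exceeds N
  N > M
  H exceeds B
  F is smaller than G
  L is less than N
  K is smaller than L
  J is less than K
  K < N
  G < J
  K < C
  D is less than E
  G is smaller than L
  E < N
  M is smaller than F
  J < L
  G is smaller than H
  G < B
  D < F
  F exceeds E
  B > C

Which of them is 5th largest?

Piecing the relations together gives one ordering: M < D < E < F < G < J < K < L < N < C < B < H.
Counting 5 from the largest end gives L.

L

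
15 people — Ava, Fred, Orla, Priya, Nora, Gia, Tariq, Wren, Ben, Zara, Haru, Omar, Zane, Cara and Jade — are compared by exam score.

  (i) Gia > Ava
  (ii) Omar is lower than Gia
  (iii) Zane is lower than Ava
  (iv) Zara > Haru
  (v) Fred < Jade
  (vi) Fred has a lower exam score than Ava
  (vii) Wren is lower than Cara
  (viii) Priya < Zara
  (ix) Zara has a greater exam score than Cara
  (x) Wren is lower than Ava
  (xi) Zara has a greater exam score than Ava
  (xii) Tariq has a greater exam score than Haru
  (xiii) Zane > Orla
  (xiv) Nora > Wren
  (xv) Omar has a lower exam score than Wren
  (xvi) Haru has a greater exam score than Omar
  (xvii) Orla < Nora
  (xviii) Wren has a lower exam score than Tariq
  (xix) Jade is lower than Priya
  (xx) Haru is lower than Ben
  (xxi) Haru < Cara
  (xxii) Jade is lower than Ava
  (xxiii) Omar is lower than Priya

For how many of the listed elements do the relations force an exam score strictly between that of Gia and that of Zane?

The relations place Zane below Gia. An element lies strictly between them when it is forced above Zane and also forced below Gia.
Above Zane: {Ava, Zara}. Below Gia: {Omar, Fred, Wren, Orla, Jade, Ava}.
Intersection: {Ava} — 1.

1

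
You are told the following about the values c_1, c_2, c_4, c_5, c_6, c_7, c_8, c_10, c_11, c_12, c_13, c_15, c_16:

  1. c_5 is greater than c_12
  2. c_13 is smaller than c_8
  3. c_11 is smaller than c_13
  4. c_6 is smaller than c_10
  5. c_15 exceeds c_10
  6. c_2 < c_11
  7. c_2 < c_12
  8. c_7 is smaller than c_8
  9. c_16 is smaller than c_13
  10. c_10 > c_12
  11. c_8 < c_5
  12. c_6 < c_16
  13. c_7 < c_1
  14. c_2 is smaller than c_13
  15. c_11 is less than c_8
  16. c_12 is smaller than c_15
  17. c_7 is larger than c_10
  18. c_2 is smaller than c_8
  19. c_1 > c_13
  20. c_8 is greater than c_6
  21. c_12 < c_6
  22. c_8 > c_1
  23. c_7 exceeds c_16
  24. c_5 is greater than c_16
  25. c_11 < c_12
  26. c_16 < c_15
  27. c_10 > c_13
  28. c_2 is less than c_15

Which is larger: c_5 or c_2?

c_2 < c_11 and c_11 < c_12 give c_2 < c_12.
Then c_12 < c_6 extends the chain to c_6.
Then c_6 < c_16 extends the chain to c_16.
Then c_16 < c_13 extends the chain to c_13.
Then c_13 < c_10 extends the chain to c_10.
With c_10 < c_7: c_2 < c_11 < c_12 < c_6 < c_16 < c_13 < c_10 < c_7.
With c_7 < c_1: c_2 < c_11 < c_12 < c_6 < c_16 < c_13 < c_10 < c_7 < c_1.
Then c_1 < c_8 extends the chain to c_8.
With c_8 < c_5: c_2 < c_11 < c_12 < c_6 < c_16 < c_13 < c_10 < c_7 < c_1 < c_8 < c_5.
So c_2 < c_5; c_5 is the larger of the two.

c_5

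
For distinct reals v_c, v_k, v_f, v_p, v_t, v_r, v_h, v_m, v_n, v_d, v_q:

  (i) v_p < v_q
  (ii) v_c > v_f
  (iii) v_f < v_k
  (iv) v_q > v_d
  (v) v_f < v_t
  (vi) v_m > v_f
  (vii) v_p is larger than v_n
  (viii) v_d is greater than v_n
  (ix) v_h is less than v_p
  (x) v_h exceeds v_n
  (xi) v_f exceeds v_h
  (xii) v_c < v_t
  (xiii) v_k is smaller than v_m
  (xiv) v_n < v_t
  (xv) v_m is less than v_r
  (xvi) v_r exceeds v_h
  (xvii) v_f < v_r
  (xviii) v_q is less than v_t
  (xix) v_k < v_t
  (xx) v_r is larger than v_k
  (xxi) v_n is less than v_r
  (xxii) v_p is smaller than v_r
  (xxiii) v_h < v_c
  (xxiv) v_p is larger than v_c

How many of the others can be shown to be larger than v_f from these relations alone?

7

From v_f the given relations immediately reach v_c, v_k, v_m, v_r, v_t.
From those, v_p — 6 in total.
From those, v_q — 7 in total.
No other element is forced above v_f by the given relations, so the count is 7.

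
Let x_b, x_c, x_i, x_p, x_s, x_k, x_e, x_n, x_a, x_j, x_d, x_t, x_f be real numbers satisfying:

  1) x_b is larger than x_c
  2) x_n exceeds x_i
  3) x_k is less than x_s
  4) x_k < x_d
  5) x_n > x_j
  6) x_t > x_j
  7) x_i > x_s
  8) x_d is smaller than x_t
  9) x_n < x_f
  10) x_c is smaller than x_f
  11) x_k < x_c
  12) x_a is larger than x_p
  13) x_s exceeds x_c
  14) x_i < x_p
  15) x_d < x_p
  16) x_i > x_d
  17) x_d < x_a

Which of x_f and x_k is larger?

x_k < x_c and x_c < x_s give x_k < x_s.
With x_s < x_i: x_k < x_c < x_s < x_i.
Then x_i < x_n extends the chain to x_n.
Then x_n < x_f extends the chain to x_f.
So x_k < x_f; x_f is the larger of the two.

x_f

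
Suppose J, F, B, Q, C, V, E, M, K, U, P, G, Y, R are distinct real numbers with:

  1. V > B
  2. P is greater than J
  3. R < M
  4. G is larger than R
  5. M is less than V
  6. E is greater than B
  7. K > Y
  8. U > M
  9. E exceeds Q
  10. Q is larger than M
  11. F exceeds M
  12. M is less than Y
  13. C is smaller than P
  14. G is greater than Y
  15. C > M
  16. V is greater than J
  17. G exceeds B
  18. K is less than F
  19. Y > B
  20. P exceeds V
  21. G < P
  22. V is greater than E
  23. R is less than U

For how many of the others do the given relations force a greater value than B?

7

Directly above B: Y, G, E, V.
One step further: K, P (6 so far).
One step further: F (7 so far).
No other element is forced above B by the given relations, so the count is 7.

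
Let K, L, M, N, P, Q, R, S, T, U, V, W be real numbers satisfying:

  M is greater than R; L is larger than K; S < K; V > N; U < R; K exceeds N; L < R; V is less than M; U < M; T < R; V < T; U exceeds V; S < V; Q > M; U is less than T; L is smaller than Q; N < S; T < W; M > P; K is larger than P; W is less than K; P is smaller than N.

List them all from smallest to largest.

Nothing is placed below P, so it is least; from there P < N; N < S; S < V; V < U; U < T; T < W; W < K; K < L; L < R; R < M; M < Q, each given directly.

P < N < S < V < U < T < W < K < L < R < M < Q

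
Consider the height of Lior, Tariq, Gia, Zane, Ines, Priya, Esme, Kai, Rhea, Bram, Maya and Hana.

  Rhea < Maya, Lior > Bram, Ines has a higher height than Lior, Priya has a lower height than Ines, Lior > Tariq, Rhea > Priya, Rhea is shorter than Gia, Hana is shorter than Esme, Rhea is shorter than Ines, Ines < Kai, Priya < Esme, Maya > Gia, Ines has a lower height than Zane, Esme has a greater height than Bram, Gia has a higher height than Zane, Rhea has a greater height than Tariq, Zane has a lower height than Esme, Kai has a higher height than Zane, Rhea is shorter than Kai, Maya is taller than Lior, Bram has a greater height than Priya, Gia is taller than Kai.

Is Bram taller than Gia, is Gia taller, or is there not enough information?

Gia

Bram < Lior and Lior < Ines give Bram < Ines.
With Ines < Zane: Bram < Lior < Ines < Zane.
Then Zane < Kai extends the chain to Kai.
Then Kai < Gia extends the chain to Gia.
So Gia is taller.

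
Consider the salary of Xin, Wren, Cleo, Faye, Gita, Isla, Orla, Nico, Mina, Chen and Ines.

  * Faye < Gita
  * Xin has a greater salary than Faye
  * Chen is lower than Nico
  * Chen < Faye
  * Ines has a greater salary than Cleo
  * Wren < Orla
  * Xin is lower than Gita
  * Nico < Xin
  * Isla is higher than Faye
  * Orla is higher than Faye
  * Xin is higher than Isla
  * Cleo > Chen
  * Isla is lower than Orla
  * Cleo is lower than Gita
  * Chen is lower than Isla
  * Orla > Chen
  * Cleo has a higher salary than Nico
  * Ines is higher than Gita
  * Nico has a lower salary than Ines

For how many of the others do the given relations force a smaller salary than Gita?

Directly below Gita: Faye, Xin, Cleo.
One step further: Chen, Nico, Isla (6 so far).
Nothing else is reachable below Gita; 6 in all.

6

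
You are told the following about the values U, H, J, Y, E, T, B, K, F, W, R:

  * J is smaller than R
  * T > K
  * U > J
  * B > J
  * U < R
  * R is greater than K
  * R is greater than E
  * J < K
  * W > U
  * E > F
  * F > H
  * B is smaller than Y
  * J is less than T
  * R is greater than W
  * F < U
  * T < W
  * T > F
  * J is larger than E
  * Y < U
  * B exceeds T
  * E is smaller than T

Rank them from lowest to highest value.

H < F < E < J < K < T < B < Y < U < W < R

The consecutive links are each given: H < F; F < E; E < J; J < K; K < T; T < B; B < Y; Y < U; U < W; W < R.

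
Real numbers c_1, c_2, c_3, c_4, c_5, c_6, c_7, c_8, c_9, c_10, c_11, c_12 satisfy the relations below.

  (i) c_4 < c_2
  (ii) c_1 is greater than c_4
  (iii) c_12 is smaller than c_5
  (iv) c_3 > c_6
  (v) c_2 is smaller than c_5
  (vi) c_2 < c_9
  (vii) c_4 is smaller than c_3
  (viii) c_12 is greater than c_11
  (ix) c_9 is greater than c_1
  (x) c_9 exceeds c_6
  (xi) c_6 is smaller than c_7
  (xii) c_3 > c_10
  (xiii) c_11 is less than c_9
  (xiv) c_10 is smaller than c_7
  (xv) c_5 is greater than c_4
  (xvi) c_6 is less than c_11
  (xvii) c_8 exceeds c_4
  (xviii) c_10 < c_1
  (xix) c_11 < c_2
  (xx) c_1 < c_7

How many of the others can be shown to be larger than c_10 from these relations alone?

4

The elements the relations force above c_10 are c_3, c_1, c_7, c_9 — no chain reaches any other.
That is 4.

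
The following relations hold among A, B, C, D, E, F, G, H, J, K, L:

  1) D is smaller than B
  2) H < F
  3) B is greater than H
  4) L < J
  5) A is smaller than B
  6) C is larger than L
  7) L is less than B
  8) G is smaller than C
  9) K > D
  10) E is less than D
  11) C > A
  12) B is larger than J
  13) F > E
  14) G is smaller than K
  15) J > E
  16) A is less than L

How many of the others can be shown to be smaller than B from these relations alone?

From B the given relations immediately reach A, H, D, L, J.
From those, E — 6 in total.
No other element is forced below B by the given relations, so the count is 6.

6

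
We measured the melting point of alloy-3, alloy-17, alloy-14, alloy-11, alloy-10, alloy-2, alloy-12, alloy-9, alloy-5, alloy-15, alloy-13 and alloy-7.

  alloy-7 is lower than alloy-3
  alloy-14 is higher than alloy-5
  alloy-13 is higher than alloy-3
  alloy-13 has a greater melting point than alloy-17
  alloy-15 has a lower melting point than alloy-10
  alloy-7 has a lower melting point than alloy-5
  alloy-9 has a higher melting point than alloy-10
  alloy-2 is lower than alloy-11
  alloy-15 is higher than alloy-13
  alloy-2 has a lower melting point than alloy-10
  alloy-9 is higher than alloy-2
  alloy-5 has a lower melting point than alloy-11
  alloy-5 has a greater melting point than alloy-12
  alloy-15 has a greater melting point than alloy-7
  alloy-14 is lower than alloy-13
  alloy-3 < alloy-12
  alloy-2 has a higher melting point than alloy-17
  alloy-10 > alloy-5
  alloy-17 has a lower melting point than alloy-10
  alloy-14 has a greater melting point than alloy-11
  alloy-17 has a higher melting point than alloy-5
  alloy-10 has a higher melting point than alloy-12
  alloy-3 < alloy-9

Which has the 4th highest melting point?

alloy-13

The consecutive relations fix a unique order: alloy-7 < alloy-3 < alloy-12 < alloy-5 < alloy-17 < alloy-2 < alloy-11 < alloy-14 < alloy-13 < alloy-15 < alloy-10 < alloy-9.
Counting 4 from the largest end gives alloy-13.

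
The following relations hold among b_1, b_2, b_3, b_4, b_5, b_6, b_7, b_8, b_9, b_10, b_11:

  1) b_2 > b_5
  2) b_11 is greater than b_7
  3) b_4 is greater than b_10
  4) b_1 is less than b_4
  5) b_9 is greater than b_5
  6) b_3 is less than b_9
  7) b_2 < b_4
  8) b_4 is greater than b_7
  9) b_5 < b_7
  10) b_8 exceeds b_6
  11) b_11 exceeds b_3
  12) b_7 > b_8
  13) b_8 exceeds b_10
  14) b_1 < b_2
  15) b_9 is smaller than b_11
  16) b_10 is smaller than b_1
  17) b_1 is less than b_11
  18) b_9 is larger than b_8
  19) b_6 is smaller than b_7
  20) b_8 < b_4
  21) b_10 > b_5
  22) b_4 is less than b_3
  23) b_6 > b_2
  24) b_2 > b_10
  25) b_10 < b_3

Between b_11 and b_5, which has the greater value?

b_11

b_5 < b_10 and b_10 < b_1 give b_5 < b_1.
With b_1 < b_2: b_5 < b_10 < b_1 < b_2.
Then b_2 < b_6 extends the chain to b_6.
With b_6 < b_8: b_5 < b_10 < b_1 < b_2 < b_6 < b_8.
Then b_8 < b_7 extends the chain to b_7.
With b_7 < b_4: b_5 < b_10 < b_1 < b_2 < b_6 < b_8 < b_7 < b_4.
With b_4 < b_3: b_5 < b_10 < b_1 < b_2 < b_6 < b_8 < b_7 < b_4 < b_3.
With b_3 < b_9: b_5 < b_10 < b_1 < b_2 < b_6 < b_8 < b_7 < b_4 < b_3 < b_9.
Then b_9 < b_11 extends the chain to b_11.
So b_5 < b_11; b_11 is the larger of the two.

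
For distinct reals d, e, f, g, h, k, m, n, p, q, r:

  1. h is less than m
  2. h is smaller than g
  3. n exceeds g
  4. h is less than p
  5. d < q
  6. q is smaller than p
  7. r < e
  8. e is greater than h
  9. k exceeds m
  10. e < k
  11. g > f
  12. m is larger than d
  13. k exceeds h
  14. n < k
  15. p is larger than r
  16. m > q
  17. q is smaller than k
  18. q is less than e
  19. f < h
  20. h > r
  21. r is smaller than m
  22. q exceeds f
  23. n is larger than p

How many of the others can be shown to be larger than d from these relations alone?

The elements the relations force above d are q, m, p, e, n, k — no chain reaches any other.
That is 6.

6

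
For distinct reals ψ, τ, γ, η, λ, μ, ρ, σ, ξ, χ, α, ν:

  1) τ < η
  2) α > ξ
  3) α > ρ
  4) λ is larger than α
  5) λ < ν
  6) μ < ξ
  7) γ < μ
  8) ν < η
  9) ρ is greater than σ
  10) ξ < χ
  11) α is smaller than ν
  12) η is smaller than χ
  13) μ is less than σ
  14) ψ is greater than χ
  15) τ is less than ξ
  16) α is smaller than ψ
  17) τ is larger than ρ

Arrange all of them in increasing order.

Each adjacent pair is fixed by a given relation: γ < μ; μ < σ; σ < ρ; ρ < τ; τ < ξ; ξ < α; α < λ; λ < ν; ν < η; η < χ; χ < ψ. Chaining them end to end gives the full order.

γ < μ < σ < ρ < τ < ξ < α < λ < ν < η < χ < ψ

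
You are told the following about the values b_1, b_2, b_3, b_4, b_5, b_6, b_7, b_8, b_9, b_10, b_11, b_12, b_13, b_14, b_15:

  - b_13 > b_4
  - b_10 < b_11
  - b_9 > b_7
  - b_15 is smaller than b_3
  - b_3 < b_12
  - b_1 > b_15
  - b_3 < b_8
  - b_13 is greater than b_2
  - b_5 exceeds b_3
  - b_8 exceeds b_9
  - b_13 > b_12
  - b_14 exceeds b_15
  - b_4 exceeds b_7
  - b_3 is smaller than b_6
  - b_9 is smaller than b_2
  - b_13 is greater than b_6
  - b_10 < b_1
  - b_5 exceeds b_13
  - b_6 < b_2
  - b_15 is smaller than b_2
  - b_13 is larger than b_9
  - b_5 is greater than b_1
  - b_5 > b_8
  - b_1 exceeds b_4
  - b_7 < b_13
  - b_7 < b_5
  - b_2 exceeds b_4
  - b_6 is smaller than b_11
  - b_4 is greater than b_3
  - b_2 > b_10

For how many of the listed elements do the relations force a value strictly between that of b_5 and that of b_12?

1

Chaining upward from b_12 reaches: b_13.
Chaining downward from b_5 reaches: b_15, b_7, b_10, b_3, b_9, b_6, b_8, b_4, b_2, b_1, b_13.
Strictly between b_12 and b_5 are those in both lists: b_13 — 1 element.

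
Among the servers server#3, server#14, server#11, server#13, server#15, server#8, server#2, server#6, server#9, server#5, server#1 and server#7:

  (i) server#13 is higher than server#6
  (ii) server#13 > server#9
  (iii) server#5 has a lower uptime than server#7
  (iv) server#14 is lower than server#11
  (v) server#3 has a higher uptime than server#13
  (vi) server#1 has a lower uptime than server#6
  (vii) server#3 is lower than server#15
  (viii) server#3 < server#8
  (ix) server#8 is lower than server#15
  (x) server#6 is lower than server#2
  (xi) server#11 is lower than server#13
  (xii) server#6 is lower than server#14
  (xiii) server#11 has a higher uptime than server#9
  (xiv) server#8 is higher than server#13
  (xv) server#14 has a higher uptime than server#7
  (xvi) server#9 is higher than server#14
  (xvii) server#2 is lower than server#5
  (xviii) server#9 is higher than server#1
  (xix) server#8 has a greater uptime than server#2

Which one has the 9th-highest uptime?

server#5

The consecutive relations fix a unique order: server#1 < server#6 < server#2 < server#5 < server#7 < server#14 < server#9 < server#11 < server#13 < server#3 < server#8 < server#15.
The 9th largest is server#5.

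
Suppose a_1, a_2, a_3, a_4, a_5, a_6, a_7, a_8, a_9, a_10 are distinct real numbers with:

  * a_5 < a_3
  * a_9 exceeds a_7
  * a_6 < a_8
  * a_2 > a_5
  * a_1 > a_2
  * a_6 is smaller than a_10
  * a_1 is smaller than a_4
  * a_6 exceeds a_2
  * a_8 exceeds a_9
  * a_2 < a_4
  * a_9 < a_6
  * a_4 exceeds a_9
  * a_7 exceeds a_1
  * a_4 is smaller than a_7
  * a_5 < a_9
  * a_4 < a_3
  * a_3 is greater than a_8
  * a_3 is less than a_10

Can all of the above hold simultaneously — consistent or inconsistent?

inconsistent

Chaining the given relations yields a_4 < a_7 < a_9, so a_4 < a_9. But one relation states a_9 < a_4. These cannot both hold.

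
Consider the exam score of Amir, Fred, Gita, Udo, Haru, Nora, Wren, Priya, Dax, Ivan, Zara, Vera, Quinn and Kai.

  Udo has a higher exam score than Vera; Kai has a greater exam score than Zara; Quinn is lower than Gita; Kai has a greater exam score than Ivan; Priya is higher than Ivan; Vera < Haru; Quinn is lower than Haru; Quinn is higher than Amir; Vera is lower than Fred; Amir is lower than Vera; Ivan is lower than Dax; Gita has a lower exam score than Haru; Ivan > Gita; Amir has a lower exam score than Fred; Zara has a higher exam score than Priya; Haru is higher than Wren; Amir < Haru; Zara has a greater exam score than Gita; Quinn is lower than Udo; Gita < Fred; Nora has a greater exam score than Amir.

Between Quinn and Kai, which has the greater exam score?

Following the relations from Quinn: Quinn < Gita < Ivan < Priya < Zara < Kai.
So Quinn < Kai; Kai is the higher of the two.

Kai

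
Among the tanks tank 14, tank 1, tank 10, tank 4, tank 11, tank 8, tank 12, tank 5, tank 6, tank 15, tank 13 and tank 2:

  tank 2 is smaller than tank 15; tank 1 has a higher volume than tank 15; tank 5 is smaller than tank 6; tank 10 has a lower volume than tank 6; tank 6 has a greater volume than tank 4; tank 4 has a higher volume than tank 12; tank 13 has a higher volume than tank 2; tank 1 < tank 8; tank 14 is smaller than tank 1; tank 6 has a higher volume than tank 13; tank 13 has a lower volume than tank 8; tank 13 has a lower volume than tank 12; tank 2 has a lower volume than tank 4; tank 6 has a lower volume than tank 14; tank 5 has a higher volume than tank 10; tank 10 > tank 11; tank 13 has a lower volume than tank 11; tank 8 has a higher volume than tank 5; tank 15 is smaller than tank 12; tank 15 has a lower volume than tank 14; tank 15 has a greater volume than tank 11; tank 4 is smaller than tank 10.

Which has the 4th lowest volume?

The consecutive relations fix a unique order: tank 2 < tank 13 < tank 11 < tank 15 < tank 12 < tank 4 < tank 10 < tank 5 < tank 6 < tank 14 < tank 1 < tank 8.
The 4th smallest is tank 15.

tank 15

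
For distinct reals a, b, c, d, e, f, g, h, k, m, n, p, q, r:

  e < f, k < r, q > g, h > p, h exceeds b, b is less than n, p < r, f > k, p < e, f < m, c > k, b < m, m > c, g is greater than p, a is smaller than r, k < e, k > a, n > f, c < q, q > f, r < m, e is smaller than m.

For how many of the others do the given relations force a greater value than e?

4

Directly above e: f, m.
One step further: q, n (4 so far).
Nothing else is reachable above e; 4 in all.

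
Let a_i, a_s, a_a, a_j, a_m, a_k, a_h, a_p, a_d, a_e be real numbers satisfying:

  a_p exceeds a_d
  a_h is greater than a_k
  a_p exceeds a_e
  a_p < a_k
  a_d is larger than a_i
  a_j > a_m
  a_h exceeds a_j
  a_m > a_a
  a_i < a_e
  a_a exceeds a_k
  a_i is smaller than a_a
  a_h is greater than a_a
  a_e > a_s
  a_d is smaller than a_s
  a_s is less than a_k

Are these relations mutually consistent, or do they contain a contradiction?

The single ordering a_i < a_d < a_s < a_e < a_p < a_k < a_a < a_m < a_j < a_h satisfies every listed relation, so no contradiction arises.

consistent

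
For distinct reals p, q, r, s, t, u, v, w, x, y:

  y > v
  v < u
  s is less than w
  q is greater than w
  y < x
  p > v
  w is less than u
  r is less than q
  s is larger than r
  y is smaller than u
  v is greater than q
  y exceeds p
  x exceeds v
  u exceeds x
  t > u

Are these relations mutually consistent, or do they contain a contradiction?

consistent

The single ordering r < s < w < q < v < p < y < x < u < t satisfies every listed relation, so no contradiction arises.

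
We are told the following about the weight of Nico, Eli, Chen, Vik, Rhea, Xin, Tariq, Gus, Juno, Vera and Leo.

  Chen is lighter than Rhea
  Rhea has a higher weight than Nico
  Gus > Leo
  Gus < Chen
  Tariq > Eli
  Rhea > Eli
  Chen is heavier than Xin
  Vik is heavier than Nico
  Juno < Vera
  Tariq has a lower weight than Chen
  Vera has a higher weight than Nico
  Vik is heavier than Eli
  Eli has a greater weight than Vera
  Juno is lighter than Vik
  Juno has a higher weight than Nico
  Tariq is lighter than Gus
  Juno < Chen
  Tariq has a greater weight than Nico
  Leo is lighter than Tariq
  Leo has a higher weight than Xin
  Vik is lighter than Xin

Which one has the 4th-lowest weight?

Chaining the given pairs: Nico < Juno < Vera < Eli < Vik < Xin < Leo < Tariq < Gus < Chen < Rhea.
Counting 4 from the smallest end gives Eli.

Eli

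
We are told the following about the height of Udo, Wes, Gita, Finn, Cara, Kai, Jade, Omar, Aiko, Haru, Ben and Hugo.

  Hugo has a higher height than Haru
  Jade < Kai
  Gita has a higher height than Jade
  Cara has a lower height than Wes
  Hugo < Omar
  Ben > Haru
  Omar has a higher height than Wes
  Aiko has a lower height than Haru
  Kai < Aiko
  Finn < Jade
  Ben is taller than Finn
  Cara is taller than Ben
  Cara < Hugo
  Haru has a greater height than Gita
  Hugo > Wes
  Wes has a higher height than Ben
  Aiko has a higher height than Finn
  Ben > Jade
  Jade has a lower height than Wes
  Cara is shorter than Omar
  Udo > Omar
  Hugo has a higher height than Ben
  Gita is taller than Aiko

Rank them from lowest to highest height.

Nothing is placed below Finn, so it is least; from there Finn < Jade; Jade < Kai; Kai < Aiko; Aiko < Gita; Gita < Haru; Haru < Ben; Ben < Cara; Cara < Wes; Wes < Hugo; Hugo < Omar; Omar < Udo, each given directly.

Finn < Jade < Kai < Aiko < Gita < Haru < Ben < Cara < Wes < Hugo < Omar < Udo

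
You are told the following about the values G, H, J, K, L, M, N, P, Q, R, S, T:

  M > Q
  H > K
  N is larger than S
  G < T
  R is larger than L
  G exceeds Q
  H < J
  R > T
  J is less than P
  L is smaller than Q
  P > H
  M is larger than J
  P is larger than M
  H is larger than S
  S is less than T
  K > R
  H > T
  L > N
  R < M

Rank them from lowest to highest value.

The consecutive links are each given: S < N; N < L; L < Q; Q < G; G < T; T < R; R < K; K < H; H < J; J < M; M < P.

S < N < L < Q < G < T < R < K < H < J < M < P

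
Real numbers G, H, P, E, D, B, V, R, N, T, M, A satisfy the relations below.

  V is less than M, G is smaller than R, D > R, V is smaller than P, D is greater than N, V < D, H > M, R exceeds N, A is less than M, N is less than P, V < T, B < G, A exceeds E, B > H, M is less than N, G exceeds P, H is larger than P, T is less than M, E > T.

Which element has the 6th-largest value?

Piecing the relations together gives one ordering: V < T < E < A < M < N < P < H < B < G < R < D.
Counting 6 from the largest end gives P.

P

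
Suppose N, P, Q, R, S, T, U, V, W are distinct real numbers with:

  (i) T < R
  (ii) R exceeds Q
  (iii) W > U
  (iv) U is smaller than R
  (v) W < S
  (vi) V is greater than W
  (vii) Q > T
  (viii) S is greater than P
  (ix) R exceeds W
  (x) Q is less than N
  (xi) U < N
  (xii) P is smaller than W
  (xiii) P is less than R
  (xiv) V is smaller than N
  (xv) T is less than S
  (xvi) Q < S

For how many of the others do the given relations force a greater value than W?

4

Directly above W: V, S, R.
One step further: N (4 so far).
Nothing else is reachable above W; 4 in all.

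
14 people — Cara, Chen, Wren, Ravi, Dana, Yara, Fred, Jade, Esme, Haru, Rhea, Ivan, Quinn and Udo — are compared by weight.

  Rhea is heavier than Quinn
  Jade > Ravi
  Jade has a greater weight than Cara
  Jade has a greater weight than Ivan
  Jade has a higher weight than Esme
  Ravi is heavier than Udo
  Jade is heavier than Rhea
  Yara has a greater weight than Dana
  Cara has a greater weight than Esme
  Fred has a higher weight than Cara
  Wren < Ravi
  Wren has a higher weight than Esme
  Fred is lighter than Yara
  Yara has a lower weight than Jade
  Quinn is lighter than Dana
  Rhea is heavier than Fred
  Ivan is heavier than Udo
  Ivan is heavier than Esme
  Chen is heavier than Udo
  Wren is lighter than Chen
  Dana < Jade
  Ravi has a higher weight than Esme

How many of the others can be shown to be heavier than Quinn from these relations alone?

The elements the relations force above Quinn are Dana, Rhea, Yara, Jade — no chain reaches any other.
That is 4.

4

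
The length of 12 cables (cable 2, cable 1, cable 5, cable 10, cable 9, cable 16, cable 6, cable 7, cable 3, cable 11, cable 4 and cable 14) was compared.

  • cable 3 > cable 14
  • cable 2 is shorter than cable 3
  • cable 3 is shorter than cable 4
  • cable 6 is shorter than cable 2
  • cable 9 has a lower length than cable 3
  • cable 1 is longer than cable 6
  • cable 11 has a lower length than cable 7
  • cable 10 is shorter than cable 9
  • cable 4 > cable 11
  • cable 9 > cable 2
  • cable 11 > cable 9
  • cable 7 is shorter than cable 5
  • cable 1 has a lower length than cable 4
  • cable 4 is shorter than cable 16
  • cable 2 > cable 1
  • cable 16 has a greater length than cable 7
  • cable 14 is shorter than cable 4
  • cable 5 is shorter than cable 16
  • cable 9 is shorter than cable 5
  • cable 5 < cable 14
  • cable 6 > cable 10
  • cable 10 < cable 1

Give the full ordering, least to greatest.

cable 10 < cable 6 < cable 1 < cable 2 < cable 9 < cable 11 < cable 7 < cable 5 < cable 14 < cable 3 < cable 4 < cable 16

Nothing is placed below cable 10, so it is least; from there cable 10 < cable 6; cable 6 < cable 1; cable 1 < cable 2; cable 2 < cable 9; cable 9 < cable 11; cable 11 < cable 7; cable 7 < cable 5; cable 5 < cable 14; cable 14 < cable 3; cable 3 < cable 4; cable 4 < cable 16, each given directly.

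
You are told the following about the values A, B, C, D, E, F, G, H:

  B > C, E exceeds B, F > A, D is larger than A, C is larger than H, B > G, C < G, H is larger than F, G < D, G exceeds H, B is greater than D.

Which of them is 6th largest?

Piecing the relations together gives one ordering: A < F < H < C < G < D < B < E.
Counting 6 from the largest end gives H.

H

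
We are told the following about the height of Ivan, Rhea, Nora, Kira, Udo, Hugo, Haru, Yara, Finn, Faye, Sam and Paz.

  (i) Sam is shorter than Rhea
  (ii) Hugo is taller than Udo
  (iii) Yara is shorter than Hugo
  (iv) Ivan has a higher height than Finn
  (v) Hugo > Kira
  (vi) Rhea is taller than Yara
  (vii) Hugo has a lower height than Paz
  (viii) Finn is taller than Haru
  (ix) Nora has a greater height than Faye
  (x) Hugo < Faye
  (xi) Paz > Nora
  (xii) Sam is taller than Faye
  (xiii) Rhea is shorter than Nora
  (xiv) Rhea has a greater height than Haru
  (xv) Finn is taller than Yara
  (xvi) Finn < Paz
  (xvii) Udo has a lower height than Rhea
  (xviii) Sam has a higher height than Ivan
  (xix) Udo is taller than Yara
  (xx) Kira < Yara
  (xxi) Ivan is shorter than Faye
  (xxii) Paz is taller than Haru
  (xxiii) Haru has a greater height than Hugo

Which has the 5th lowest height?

The consecutive relations fix a unique order: Kira < Yara < Udo < Hugo < Haru < Finn < Ivan < Faye < Sam < Rhea < Nora < Paz.
The 5th smallest is Haru.

Haru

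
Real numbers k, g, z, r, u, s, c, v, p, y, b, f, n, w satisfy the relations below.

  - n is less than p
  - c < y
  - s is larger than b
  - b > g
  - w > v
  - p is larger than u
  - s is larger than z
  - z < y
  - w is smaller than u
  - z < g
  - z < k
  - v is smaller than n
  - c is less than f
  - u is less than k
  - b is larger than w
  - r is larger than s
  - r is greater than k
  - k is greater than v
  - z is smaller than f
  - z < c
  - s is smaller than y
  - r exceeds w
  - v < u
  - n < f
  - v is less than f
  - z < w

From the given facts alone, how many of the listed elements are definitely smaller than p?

5

Directly below p: u, n.
One step further: v, w (4 so far).
One step further: z (5 so far).
Nothing else is reachable below p; 5 in all.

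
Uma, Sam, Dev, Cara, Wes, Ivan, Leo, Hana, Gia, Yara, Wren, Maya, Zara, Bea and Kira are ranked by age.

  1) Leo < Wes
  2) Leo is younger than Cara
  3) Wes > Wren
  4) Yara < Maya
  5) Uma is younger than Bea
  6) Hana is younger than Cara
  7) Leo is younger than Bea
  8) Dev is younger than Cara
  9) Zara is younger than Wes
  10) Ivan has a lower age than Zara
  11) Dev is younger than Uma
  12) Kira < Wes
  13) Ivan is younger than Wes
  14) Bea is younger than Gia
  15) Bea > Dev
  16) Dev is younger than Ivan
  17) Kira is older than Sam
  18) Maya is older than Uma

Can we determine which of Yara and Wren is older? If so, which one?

Following every chain through Yara: above Yara we get Maya.
Wren is not reached, and no chain runs the other way from Wren to Yara.
So the given relations leave the order of Yara and Wren undetermined.

undetermined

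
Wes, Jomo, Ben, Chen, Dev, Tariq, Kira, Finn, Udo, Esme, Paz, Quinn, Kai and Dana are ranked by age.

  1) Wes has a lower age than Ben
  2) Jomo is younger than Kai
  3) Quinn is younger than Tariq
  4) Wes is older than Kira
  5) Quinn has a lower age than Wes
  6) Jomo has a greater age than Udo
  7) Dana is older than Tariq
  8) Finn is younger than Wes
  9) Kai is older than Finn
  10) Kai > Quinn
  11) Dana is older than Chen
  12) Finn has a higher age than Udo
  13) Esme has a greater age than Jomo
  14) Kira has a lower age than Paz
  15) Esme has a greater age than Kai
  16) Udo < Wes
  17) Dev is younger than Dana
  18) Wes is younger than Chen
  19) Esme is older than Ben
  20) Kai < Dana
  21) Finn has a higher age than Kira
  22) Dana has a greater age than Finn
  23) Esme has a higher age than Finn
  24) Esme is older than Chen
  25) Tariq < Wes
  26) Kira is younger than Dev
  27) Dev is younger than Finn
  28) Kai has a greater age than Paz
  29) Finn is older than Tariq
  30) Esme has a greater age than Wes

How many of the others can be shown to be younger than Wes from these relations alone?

From Wes the given relations immediately reach Udo, Kira, Quinn, Tariq, Finn.
From those, Dev — 6 in total.
Nothing else is reachable below Wes; 6 in all.

6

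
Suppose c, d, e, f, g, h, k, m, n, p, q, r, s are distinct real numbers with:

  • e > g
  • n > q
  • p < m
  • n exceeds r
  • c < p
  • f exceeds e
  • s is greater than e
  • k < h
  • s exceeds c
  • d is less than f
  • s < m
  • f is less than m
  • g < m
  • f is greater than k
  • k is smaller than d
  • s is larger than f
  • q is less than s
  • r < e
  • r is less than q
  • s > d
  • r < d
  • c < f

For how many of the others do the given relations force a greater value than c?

The elements the relations force above c are p, f, s, m — no chain reaches any other.
That is 4.

4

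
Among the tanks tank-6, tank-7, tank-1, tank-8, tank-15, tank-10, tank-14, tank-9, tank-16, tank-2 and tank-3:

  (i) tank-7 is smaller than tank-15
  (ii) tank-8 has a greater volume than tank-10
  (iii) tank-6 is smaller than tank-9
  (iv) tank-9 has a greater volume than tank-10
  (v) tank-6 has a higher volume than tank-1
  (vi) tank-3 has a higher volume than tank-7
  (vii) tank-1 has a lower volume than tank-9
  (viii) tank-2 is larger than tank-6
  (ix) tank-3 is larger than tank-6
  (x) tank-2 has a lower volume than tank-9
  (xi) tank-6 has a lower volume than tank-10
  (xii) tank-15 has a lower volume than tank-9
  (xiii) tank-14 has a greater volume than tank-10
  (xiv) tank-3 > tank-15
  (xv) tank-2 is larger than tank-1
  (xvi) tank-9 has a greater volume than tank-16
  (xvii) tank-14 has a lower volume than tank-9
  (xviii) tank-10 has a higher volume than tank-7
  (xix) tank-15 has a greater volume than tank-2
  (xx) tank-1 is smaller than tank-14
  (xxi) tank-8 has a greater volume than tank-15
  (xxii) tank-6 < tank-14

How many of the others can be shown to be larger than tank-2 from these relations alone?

From tank-2 the given relations immediately reach tank-15, tank-9.
From those, tank-8, tank-3 — 4 in total.
No other element is forced above tank-2 by the given relations, so the count is 4.

4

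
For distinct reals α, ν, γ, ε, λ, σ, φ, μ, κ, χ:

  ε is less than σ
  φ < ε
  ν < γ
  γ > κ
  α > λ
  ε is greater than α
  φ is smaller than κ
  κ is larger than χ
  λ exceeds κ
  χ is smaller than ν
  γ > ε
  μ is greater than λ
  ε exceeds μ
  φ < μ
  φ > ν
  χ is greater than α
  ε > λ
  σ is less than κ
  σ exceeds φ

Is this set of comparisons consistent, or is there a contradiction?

inconsistent

We have κ < λ stated directly, yet also λ < α < χ < ν < φ < μ < ε < σ < κ by chaining the others — so λ < κ. Contradiction.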